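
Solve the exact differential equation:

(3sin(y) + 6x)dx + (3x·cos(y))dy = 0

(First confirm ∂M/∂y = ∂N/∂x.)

Verify exactness: ∂M/∂y = ∂N/∂x ✓
Find F(x,y) such that ∂F/∂x = M, ∂F/∂y = N
Solution: 3x·sin(y) + 3x² = C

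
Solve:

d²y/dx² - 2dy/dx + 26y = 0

Characteristic equation: r² - 2r + 26 = 0
Roots: r = 1 ± 5i (complex conjugates)
General solution: y = e^x(C₁cos(5x) + C₂sin(5x))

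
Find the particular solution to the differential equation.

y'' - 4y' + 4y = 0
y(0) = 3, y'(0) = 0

General solution: y = (C₁ + C₂x)e^(2x)
Repeated root r = 2
Applying ICs: C₁ = 3, C₂ = -6
Particular solution: y = (3 - 6x)e^(2x)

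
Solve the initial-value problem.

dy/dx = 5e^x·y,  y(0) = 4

General solution: y = Ce^(5e^x)
Applying IC y(0) = 4:
Particular solution: y = 4e^(5(e^x - 1))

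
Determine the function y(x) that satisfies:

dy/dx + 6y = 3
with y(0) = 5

General solution: y = 1/2 + Ce^(-6x)
Applying y(0) = 5: C = 5 - 1/2 = 9/2
Particular solution: y = 1/2 + (9/2)e^(-6x)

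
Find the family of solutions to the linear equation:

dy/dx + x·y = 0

Using integrating factor method:

General solution: y = Ce^(-x^2/2)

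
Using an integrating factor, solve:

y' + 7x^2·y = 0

Using integrating factor method:

General solution: y = Ce^(-7x^3/3)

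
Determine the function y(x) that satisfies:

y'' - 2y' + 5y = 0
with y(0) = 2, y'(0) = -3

General solution: y = e^x(C₁cos(2x) + C₂sin(2x))
Complex roots r = 1 ± 2i
Applying ICs: C₁ = 2, C₂ = -5/2
Particular solution: y = e^x(2cos(2x) - (5/2)sin(2x))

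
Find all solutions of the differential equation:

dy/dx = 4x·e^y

Separating variables and integrating:
-e^(-y) = 2x² + C

General solution: y = -ln(C - 2x²)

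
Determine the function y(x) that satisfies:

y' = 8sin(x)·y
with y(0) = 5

General solution: y = Ce^(-8cos(x))
Applying IC y(0) = 5:
Particular solution: y = 5e^(8(1-cos(x)))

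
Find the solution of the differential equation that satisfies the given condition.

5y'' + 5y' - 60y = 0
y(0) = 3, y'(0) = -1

General solution: y = C₁e^(3x) + C₂e^(-4x)
Applying ICs: C₁ = 11/7, C₂ = 10/7
Particular solution: y = (11/7)e^(3x) + (10/7)e^(-4x)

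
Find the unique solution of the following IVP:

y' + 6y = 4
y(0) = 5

General solution: y = 2/3 + Ce^(-6x)
Applying y(0) = 5: C = 5 - 2/3 = 13/3
Particular solution: y = 2/3 + (13/3)e^(-6x)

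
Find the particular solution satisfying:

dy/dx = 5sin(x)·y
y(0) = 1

General solution: y = Ce^(-5cos(x))
Applying IC y(0) = 1:
Particular solution: y = e^(5(1-cos(x)))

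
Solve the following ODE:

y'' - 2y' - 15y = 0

Characteristic equation: r² - 2r - 15 = 0
Roots: r = 5, -3 (distinct real)
General solution: y = C₁e^(5x) + C₂e^(-3x)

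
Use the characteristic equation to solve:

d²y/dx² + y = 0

Characteristic equation: r² + 1 = 0
Roots: r = ±i (complex conjugates)
General solution: y = C₁cos(x) + C₂sin(x)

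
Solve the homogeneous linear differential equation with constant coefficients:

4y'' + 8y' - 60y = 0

Characteristic equation: 4r² + 8r - 60 = 0
Divide by 4: r² + 2r - 15 = 0
Roots: r = 3, -5 (distinct real)
General solution: y = C₁e^(3x) + C₂e^(-5x)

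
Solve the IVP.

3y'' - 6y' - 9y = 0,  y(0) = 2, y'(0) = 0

General solution: y = C₁e^(3x) + C₂e^(-x)
Applying ICs: C₁ = 1/2, C₂ = 3/2
Particular solution: y = (1/2)e^(3x) + (3/2)e^(-x)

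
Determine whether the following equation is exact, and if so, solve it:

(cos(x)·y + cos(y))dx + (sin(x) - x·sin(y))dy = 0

Verify exactness: ∂M/∂y = ∂N/∂x ✓
Find F(x,y) such that ∂F/∂x = M, ∂F/∂y = N
Solution: sin(x)·y + x·cos(y) = C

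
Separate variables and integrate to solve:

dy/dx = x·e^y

Separating variables and integrating:
-e^(-y) = x²/2 + C

General solution: y = -ln(C - x²/2)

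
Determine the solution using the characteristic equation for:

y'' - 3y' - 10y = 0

Characteristic equation: r² - 3r - 10 = 0
Roots: r = 5, -2 (distinct real)
General solution: y = C₁e^(5x) + C₂e^(-2x)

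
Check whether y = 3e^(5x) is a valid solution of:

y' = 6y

Verification:
y = 3e^(5x)
y' = 15e^(5x)
But 6y = 18e^(5x)
y' ≠ 6y — the derivative does not match

No, it is not a solution.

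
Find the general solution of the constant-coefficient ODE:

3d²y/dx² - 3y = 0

Characteristic equation: 3r² - 3 = 0
Divide by 3: r² - 1 = 0
Roots: r = 1, -1 (distinct real)
General solution: y = C₁e^x + C₂e^(-x)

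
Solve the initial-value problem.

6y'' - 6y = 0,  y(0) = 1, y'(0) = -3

General solution: y = C₁e^x + C₂e^(-x)
Applying ICs: C₁ = -1, C₂ = 2
Particular solution: y = -e^x + 2e^(-x)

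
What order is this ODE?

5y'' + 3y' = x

The order is 2 (highest derivative is of order 2).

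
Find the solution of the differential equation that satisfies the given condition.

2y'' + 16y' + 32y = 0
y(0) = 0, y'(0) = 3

General solution: y = (C₁ + C₂x)e^(-4x)
Repeated root r = -4
Applying ICs: C₁ = 0, C₂ = 3
Particular solution: y = 3xe^(-4x)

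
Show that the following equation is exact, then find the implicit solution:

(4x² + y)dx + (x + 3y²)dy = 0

Verify exactness: ∂M/∂y = ∂N/∂x ✓
Find F(x,y) such that ∂F/∂x = M, ∂F/∂y = N
Solution: 4x³/3 + xy + y³ = C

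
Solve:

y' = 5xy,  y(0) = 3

General solution: y = Ce^(5x²/2)
Applying IC y(0) = 3:
Particular solution: y = 3e^(5x²/2)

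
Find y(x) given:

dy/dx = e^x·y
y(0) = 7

General solution: y = Ce^(e^x)
Applying IC y(0) = 7:
Particular solution: y = 7e^(e^x - 1)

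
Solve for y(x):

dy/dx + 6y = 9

Using integrating factor method:

General solution: y = 3/2 + Ce^(-6x)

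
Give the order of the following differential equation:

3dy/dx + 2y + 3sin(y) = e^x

The order is 1 (highest derivative is of order 1).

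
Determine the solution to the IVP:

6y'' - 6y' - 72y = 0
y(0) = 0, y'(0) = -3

General solution: y = C₁e^(4x) + C₂e^(-3x)
Applying ICs: C₁ = -3/7, C₂ = 3/7
Particular solution: y = -(3/7)e^(4x) + (3/7)e^(-3x)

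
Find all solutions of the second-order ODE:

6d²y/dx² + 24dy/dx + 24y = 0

Characteristic equation: 6r² + 24r + 24 = 0
Divide by 6: r² + 4r + 4 = 0
Factored: (r + 2)² = 0
Repeated root: r = -2
General solution: y = (C₁ + C₂x)e^(-2x)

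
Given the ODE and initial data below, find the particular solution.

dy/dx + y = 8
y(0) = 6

General solution: y = 8 + Ce^(-x)
Applying y(0) = 6: C = 6 - 8 = -2
Particular solution: y = 8 - 2e^(-x)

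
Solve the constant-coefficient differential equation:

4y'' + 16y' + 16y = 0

Characteristic equation: 4r² + 16r + 16 = 0
Divide by 4: r² + 4r + 4 = 0
Factored: (r + 2)² = 0
Repeated root: r = -2
General solution: y = (C₁ + C₂x)e^(-2x)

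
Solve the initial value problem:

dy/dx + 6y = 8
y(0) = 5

General solution: y = 4/3 + Ce^(-6x)
Applying y(0) = 5: C = 5 - 4/3 = 11/3
Particular solution: y = 4/3 + (11/3)e^(-6x)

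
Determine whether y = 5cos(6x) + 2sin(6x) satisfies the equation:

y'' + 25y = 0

Verification:
y'' = -180cos(6x) - 72sin(6x)
y'' + 25y ≠ 0 (frequency mismatch: got 36 instead of 25)

No, it is not a solution.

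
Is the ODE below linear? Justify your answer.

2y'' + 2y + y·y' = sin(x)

No. Nonlinear (product y·y')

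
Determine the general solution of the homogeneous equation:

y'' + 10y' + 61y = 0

Characteristic equation: r² + 10r + 61 = 0
Roots: r = -5 ± 6i (complex conjugates)
General solution: y = e^(-5x)(C₁cos(6x) + C₂sin(6x))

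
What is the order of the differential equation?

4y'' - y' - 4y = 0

The order is 2 (highest derivative is of order 2).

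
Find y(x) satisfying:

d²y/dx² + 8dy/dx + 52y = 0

Characteristic equation: r² + 8r + 52 = 0
Roots: r = -4 ± 6i (complex conjugates)
General solution: y = e^(-4x)(C₁cos(6x) + C₂sin(6x))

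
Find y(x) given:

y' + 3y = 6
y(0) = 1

General solution: y = 2 + Ce^(-3x)
Applying y(0) = 1: C = 1 - 2 = -1
Particular solution: y = 2 - e^(-3x)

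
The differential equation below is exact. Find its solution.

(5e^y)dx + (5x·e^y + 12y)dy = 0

Verify exactness: ∂M/∂y = ∂N/∂x ✓
Find F(x,y) such that ∂F/∂x = M, ∂F/∂y = N
Solution: 5x·e^y + 6y² = C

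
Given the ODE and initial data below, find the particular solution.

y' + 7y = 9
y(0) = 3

General solution: y = 9/7 + Ce^(-7x)
Applying y(0) = 3: C = 3 - 9/7 = 12/7
Particular solution: y = 9/7 + (12/7)e^(-7x)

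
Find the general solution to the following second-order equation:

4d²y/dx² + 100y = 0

Characteristic equation: 4r² + 100 = 0
Divide by 4: r² + 25 = 0
Roots: r = ±5i (complex conjugates)
General solution: y = C₁cos(5x) + C₂sin(5x)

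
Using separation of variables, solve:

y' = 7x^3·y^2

Separating variables and integrating:
-1/y = 7x^4/4 + C

General solution: y^-1 = (-7/4)x^4 + C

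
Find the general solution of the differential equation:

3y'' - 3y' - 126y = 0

Characteristic equation: 3r² - 3r - 126 = 0
Divide by 3: r² - r - 42 = 0
Roots: r = 7, -6 (distinct real)
General solution: y = C₁e^(7x) + C₂e^(-6x)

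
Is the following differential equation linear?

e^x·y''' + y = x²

Yes. Linear (y and its derivatives appear to the first power only, no products of y terms)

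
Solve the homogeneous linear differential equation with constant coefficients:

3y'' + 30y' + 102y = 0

Characteristic equation: 3r² + 30r + 102 = 0
Divide by 3: r² + 10r + 34 = 0
Roots: r = -5 ± 3i (complex conjugates)
General solution: y = e^(-5x)(C₁cos(3x) + C₂sin(3x))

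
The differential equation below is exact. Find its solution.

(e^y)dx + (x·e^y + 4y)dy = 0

Verify exactness: ∂M/∂y = ∂N/∂x ✓
Find F(x,y) such that ∂F/∂x = M, ∂F/∂y = N
Solution: x·e^y + 2y² = C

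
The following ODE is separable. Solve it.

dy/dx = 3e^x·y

Separating variables and integrating:
ln|y| = 3e^x + C

General solution: y = Ce^(3e^x)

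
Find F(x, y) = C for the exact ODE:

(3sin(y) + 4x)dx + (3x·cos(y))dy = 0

Verify exactness: ∂M/∂y = ∂N/∂x ✓
Find F(x,y) such that ∂F/∂x = M, ∂F/∂y = N
Solution: 3x·sin(y) + 2x² = C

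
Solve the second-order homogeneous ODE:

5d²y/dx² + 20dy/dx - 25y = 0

Characteristic equation: 5r² + 20r - 25 = 0
Divide by 5: r² + 4r - 5 = 0
Roots: r = 1, -5 (distinct real)
General solution: y = C₁e^x + C₂e^(-5x)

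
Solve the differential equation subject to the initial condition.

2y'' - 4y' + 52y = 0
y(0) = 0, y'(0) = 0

General solution: y = e^x(C₁cos(5x) + C₂sin(5x))
Complex roots r = 1 ± 5i
Applying ICs: C₁ = 0, C₂ = 0
Particular solution: y = 0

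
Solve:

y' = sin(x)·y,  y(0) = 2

General solution: y = Ce^(-cos(x))
Applying IC y(0) = 2:
Particular solution: y = 2e^(1-cos(x))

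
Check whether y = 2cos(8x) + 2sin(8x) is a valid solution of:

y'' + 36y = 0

Verification:
y'' = -128cos(8x) - 128sin(8x)
y'' + 36y ≠ 0 (frequency mismatch: got 64 instead of 36)

No, it is not a solution.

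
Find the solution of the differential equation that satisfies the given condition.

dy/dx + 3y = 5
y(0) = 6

General solution: y = 5/3 + Ce^(-3x)
Applying y(0) = 6: C = 6 - 5/3 = 13/3
Particular solution: y = 5/3 + (13/3)e^(-3x)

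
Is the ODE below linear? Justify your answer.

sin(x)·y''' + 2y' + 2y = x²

Yes. Linear (y and its derivatives appear to the first power only, no products of y terms)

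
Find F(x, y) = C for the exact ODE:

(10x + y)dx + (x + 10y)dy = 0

Verify exactness: ∂M/∂y = ∂N/∂x ✓
Find F(x,y) such that ∂F/∂x = M, ∂F/∂y = N
Solution: 5x² + xy + 5y² = C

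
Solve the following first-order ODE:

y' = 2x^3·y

Separating variables and integrating:
ln|y| = x^4/2 + C

General solution: y = Ce^(x^4/2)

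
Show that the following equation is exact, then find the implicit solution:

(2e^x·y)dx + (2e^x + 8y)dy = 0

Verify exactness: ∂M/∂y = ∂N/∂x ✓
Find F(x,y) such that ∂F/∂x = M, ∂F/∂y = N
Solution: 2e^x·y + 4y² = C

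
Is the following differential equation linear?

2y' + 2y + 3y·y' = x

No. Nonlinear (product y·y')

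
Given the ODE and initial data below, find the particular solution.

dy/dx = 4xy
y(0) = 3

General solution: y = Ce^(2x²)
Applying IC y(0) = 3:
Particular solution: y = 3e^(2x²)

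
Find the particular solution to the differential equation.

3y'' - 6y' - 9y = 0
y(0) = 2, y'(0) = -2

General solution: y = C₁e^(3x) + C₂e^(-x)
Applying ICs: C₁ = 0, C₂ = 2
Particular solution: y = 2e^(-x)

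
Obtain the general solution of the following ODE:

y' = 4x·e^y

Separating variables and integrating:
-e^(-y) = 2x² + C

General solution: y = -ln(C - 2x²)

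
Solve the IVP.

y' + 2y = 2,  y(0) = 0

General solution: y = 1 + Ce^(-2x)
Applying y(0) = 0: C = 0 - 1 = -1
Particular solution: y = 1 - e^(-2x)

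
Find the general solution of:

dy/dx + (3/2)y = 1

Using integrating factor method:

General solution: y = 2/3 + Ce^(-3x/2)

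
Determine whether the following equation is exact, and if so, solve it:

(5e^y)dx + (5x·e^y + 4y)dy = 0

Verify exactness: ∂M/∂y = ∂N/∂x ✓
Find F(x,y) such that ∂F/∂x = M, ∂F/∂y = N
Solution: 5x·e^y + 2y² = C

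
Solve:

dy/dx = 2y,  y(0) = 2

General solution: y = Ce^(2x)
Applying IC y(0) = 2:
Particular solution: y = 2e^(2x)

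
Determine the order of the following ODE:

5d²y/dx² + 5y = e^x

The order is 2 (highest derivative is of order 2).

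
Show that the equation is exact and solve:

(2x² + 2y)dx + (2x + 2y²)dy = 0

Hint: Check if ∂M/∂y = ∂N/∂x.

Verify exactness: ∂M/∂y = ∂N/∂x ✓
Find F(x,y) such that ∂F/∂x = M, ∂F/∂y = N
Solution: 2x³/3 + 2xy + 2y³/3 = C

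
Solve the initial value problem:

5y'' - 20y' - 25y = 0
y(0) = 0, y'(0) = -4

General solution: y = C₁e^(5x) + C₂e^(-x)
Applying ICs: C₁ = -2/3, C₂ = 2/3
Particular solution: y = -(2/3)e^(5x) + (2/3)e^(-x)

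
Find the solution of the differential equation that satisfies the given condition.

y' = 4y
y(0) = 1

General solution: y = Ce^(4x)
Applying IC y(0) = 1:
Particular solution: y = e^(4x)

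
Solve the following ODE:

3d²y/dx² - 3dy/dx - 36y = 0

Characteristic equation: 3r² - 3r - 36 = 0
Divide by 3: r² - r - 12 = 0
Roots: r = 4, -3 (distinct real)
General solution: y = C₁e^(4x) + C₂e^(-3x)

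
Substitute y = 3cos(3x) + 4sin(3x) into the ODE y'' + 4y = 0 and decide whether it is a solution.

Verification:
y'' = -27cos(3x) - 36sin(3x)
y'' + 4y ≠ 0 (frequency mismatch: got 9 instead of 4)

No, it is not a solution.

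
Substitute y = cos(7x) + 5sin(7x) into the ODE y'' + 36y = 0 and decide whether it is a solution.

Verification:
y'' = -49cos(7x) - 245sin(7x)
y'' + 36y ≠ 0 (frequency mismatch: got 49 instead of 36)

No, it is not a solution.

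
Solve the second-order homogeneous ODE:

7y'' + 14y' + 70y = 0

Characteristic equation: 7r² + 14r + 70 = 0
Divide by 7: r² + 2r + 10 = 0
Roots: r = -1 ± 3i (complex conjugates)
General solution: y = e^(-x)(C₁cos(3x) + C₂sin(3x))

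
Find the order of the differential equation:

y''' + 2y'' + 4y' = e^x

The order is 3 (highest derivative is of order 3).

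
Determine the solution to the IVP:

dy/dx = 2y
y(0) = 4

General solution: y = Ce^(2x)
Applying IC y(0) = 4:
Particular solution: y = 4e^(2x)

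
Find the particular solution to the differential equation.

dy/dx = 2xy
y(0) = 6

General solution: y = Ce^(x²)
Applying IC y(0) = 6:
Particular solution: y = 6e^(x²)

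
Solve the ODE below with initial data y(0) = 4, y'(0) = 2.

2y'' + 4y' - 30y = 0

General solution: y = C₁e^(3x) + C₂e^(-5x)
Applying ICs: C₁ = 11/4, C₂ = 5/4
Particular solution: y = (11/4)e^(3x) + (5/4)e^(-5x)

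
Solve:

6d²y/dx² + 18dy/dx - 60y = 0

Characteristic equation: 6r² + 18r - 60 = 0
Divide by 6: r² + 3r - 10 = 0
Roots: r = 2, -5 (distinct real)
General solution: y = C₁e^(2x) + C₂e^(-5x)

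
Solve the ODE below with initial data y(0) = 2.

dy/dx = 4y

General solution: y = Ce^(4x)
Applying IC y(0) = 2:
Particular solution: y = 2e^(4x)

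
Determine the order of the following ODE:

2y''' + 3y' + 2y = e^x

The order is 3 (highest derivative is of order 3).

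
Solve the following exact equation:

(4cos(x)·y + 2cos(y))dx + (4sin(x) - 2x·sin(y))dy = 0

Verify exactness: ∂M/∂y = ∂N/∂x ✓
Find F(x,y) such that ∂F/∂x = M, ∂F/∂y = N
Solution: 4sin(x)·y + 2x·cos(y) = C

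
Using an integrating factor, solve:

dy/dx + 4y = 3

Using integrating factor method:

General solution: y = 3/4 + Ce^(-4x)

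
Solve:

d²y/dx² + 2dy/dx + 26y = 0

Characteristic equation: r² + 2r + 26 = 0
Roots: r = -1 ± 5i (complex conjugates)
General solution: y = e^(-x)(C₁cos(5x) + C₂sin(5x))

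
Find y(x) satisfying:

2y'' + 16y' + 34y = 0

Characteristic equation: 2r² + 16r + 34 = 0
Divide by 2: r² + 8r + 17 = 0
Roots: r = -4 ± i (complex conjugates)
General solution: y = e^(-4x)(C₁cos(x) + C₂sin(x))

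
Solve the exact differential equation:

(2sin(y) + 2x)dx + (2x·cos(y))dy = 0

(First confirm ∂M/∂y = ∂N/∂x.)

Verify exactness: ∂M/∂y = ∂N/∂x ✓
Find F(x,y) such that ∂F/∂x = M, ∂F/∂y = N
Solution: 2x·sin(y) + x² = C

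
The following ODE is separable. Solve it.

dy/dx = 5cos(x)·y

Separating variables and integrating:
ln|y| = 5sin(x) + C

General solution: y = Ce^(5sin(x))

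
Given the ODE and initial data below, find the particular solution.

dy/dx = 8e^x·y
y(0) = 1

General solution: y = Ce^(8e^x)
Applying IC y(0) = 1:
Particular solution: y = e^(8(e^x - 1))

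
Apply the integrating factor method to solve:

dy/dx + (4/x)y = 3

Using integrating factor method:

General solution: y = (3/5)x + Cx^(-4)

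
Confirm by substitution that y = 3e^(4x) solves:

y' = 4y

Verification:
y = 3e^(4x)
y' = 12e^(4x)
4y = 12e^(4x)
y' = 4y ✓

Yes, it is a solution.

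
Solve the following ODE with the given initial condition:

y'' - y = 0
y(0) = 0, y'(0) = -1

General solution: y = C₁e^x + C₂e^(-x)
Applying ICs: C₁ = -1/2, C₂ = 1/2
Particular solution: y = -(1/2)e^x + (1/2)e^(-x)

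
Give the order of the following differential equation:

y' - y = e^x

The order is 1 (highest derivative is of order 1).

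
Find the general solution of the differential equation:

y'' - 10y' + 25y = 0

Characteristic equation: r² - 10r + 25 = 0
Factored: (r - 5)² = 0
Repeated root: r = 5
General solution: y = (C₁ + C₂x)e^(5x)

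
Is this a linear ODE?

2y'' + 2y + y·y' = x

No. Nonlinear (product y·y')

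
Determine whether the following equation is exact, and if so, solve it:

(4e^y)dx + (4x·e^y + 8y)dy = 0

Verify exactness: ∂M/∂y = ∂N/∂x ✓
Find F(x,y) such that ∂F/∂x = M, ∂F/∂y = N
Solution: 4x·e^y + 4y² = C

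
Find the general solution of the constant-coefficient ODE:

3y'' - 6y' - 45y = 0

Characteristic equation: 3r² - 6r - 45 = 0
Divide by 3: r² - 2r - 15 = 0
Roots: r = 5, -3 (distinct real)
General solution: y = C₁e^(5x) + C₂e^(-3x)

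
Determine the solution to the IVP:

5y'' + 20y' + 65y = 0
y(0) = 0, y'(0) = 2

General solution: y = e^(-2x)(C₁cos(3x) + C₂sin(3x))
Complex roots r = -2 ± 3i
Applying ICs: C₁ = 0, C₂ = 2/3
Particular solution: y = e^(-2x)((2/3)sin(3x))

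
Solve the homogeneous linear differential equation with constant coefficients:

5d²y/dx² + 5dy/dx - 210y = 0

Characteristic equation: 5r² + 5r - 210 = 0
Divide by 5: r² + r - 42 = 0
Roots: r = 6, -7 (distinct real)
General solution: y = C₁e^(6x) + C₂e^(-7x)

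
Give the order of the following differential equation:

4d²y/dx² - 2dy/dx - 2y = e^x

The order is 2 (highest derivative is of order 2).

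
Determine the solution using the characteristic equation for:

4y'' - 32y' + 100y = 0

Characteristic equation: 4r² - 32r + 100 = 0
Divide by 4: r² - 8r + 25 = 0
Roots: r = 4 ± 3i (complex conjugates)
General solution: y = e^(4x)(C₁cos(3x) + C₂sin(3x))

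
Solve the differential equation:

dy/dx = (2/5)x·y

Separating variables and integrating:
ln|y| = x^2/5 + C

General solution: y = Ce^(x^2/5)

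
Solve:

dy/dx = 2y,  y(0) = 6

General solution: y = Ce^(2x)
Applying IC y(0) = 6:
Particular solution: y = 6e^(2x)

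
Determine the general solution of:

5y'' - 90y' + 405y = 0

Characteristic equation: 5r² - 90r + 405 = 0
Divide by 5: r² - 18r + 81 = 0
Factored: (r - 9)² = 0
Repeated root: r = 9
General solution: y = (C₁ + C₂x)e^(9x)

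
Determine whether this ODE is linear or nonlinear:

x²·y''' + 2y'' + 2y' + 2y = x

Linear (y and its derivatives appear to the first power only, no products of y terms)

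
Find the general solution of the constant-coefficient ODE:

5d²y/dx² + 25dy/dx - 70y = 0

Characteristic equation: 5r² + 25r - 70 = 0
Divide by 5: r² + 5r - 14 = 0
Roots: r = 2, -7 (distinct real)
General solution: y = C₁e^(2x) + C₂e^(-7x)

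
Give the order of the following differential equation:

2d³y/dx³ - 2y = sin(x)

The order is 3 (highest derivative is of order 3).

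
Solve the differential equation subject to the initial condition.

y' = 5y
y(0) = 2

General solution: y = Ce^(5x)
Applying IC y(0) = 2:
Particular solution: y = 2e^(5x)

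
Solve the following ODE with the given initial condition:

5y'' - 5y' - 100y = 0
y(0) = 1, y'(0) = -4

General solution: y = C₁e^(5x) + C₂e^(-4x)
Applying ICs: C₁ = 0, C₂ = 1
Particular solution: y = e^(-4x)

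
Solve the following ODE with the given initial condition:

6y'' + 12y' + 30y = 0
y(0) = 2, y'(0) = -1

General solution: y = e^(-x)(C₁cos(2x) + C₂sin(2x))
Complex roots r = -1 ± 2i
Applying ICs: C₁ = 2, C₂ = 1/2
Particular solution: y = e^(-x)(2cos(2x) + (1/2)sin(2x))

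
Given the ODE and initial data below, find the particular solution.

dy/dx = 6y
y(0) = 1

General solution: y = Ce^(6x)
Applying IC y(0) = 1:
Particular solution: y = e^(6x)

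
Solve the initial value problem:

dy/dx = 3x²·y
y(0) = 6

General solution: y = Ce^(x³)
Applying IC y(0) = 6:
Particular solution: y = 6e^(x³)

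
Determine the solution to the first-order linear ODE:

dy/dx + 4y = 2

Using integrating factor method:

General solution: y = 1/2 + Ce^(-4x)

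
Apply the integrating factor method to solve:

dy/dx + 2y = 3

Using integrating factor method:

General solution: y = 3/2 + Ce^(-2x)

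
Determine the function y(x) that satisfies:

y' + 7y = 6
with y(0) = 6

General solution: y = 6/7 + Ce^(-7x)
Applying y(0) = 6: C = 6 - 6/7 = 36/7
Particular solution: y = 6/7 + (36/7)e^(-7x)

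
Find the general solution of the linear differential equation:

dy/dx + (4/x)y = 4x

Using integrating factor method:

General solution: y = (2/3)x^2 + Cx^(-4)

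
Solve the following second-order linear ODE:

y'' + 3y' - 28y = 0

Characteristic equation: r² + 3r - 28 = 0
Roots: r = 4, -7 (distinct real)
General solution: y = C₁e^(4x) + C₂e^(-7x)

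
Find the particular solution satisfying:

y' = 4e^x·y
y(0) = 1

General solution: y = Ce^(4e^x)
Applying IC y(0) = 1:
Particular solution: y = e^(4(e^x - 1))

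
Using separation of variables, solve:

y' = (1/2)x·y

Separating variables and integrating:
ln|y| = x^2/4 + C

General solution: y = Ce^(x^2/4)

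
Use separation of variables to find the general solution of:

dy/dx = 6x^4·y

Separating variables and integrating:
ln|y| = 6x^5/5 + C

General solution: y = Ce^(6x^5/5)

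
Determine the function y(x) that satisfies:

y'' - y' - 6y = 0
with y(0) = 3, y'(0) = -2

General solution: y = C₁e^(3x) + C₂e^(-2x)
Applying ICs: C₁ = 4/5, C₂ = 11/5
Particular solution: y = (4/5)e^(3x) + (11/5)e^(-2x)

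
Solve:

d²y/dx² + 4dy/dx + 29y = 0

Characteristic equation: r² + 4r + 29 = 0
Roots: r = -2 ± 5i (complex conjugates)
General solution: y = e^(-2x)(C₁cos(5x) + C₂sin(5x))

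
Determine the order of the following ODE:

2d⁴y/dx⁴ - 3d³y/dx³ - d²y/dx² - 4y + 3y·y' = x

The order is 4 (highest derivative is of order 4).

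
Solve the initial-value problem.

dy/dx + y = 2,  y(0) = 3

General solution: y = 2 + Ce^(-x)
Applying y(0) = 3: C = 3 - 2 = 1
Particular solution: y = 2 + e^(-x)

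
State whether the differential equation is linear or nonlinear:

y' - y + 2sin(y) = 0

Nonlinear (sin(y) is nonlinear in y)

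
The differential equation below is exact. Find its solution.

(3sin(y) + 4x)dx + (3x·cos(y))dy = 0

Verify exactness: ∂M/∂y = ∂N/∂x ✓
Find F(x,y) such that ∂F/∂x = M, ∂F/∂y = N
Solution: 3x·sin(y) + 2x² = C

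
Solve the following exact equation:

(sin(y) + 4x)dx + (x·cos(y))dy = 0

Verify exactness: ∂M/∂y = ∂N/∂x ✓
Find F(x,y) such that ∂F/∂x = M, ∂F/∂y = N
Solution: x·sin(y) + 2x² = C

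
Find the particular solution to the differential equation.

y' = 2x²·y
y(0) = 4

General solution: y = Ce^(2x³/3)
Applying IC y(0) = 4:
Particular solution: y = 4e^(2x³/3)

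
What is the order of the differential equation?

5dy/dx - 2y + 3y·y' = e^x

The order is 1 (highest derivative is of order 1).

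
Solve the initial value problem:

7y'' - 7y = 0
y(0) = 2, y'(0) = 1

General solution: y = C₁e^x + C₂e^(-x)
Applying ICs: C₁ = 3/2, C₂ = 1/2
Particular solution: y = (3/2)e^x + (1/2)e^(-x)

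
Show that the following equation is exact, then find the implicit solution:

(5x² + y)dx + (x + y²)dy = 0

Verify exactness: ∂M/∂y = ∂N/∂x ✓
Find F(x,y) such that ∂F/∂x = M, ∂F/∂y = N
Solution: 5x³/3 + xy + y³/3 = C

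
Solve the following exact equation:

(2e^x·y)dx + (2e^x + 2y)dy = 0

Verify exactness: ∂M/∂y = ∂N/∂x ✓
Find F(x,y) such that ∂F/∂x = M, ∂F/∂y = N
Solution: 2e^x·y + y² = C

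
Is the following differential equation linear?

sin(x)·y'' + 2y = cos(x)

Yes. Linear (y and its derivatives appear to the first power only, no products of y terms)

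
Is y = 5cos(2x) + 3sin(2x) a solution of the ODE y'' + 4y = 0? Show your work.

Verification:
y'' = -20cos(2x) - 12sin(2x)
y'' + 4y = 0 ✓

Yes, it is a solution.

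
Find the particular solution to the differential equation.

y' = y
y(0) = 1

General solution: y = Ce^x
Applying IC y(0) = 1:
Particular solution: y = e^x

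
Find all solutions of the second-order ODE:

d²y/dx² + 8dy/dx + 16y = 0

Characteristic equation: r² + 8r + 16 = 0
Factored: (r + 4)² = 0
Repeated root: r = -4
General solution: y = (C₁ + C₂x)e^(-4x)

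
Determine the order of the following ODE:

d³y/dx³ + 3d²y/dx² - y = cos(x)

The order is 3 (highest derivative is of order 3).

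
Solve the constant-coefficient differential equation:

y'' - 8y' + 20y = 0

Characteristic equation: r² - 8r + 20 = 0
Roots: r = 4 ± 2i (complex conjugates)
General solution: y = e^(4x)(C₁cos(2x) + C₂sin(2x))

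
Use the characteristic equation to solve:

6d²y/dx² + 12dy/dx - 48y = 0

Characteristic equation: 6r² + 12r - 48 = 0
Divide by 6: r² + 2r - 8 = 0
Roots: r = 2, -4 (distinct real)
General solution: y = C₁e^(2x) + C₂e^(-4x)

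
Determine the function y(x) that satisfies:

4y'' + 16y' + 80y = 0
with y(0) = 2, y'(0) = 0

General solution: y = e^(-2x)(C₁cos(4x) + C₂sin(4x))
Complex roots r = -2 ± 4i
Applying ICs: C₁ = 2, C₂ = 1
Particular solution: y = e^(-2x)(2cos(4x) + sin(4x))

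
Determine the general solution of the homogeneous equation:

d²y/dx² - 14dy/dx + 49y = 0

Characteristic equation: r² - 14r + 49 = 0
Factored: (r - 7)² = 0
Repeated root: r = 7
General solution: y = (C₁ + C₂x)e^(7x)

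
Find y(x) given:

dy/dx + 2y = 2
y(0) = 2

General solution: y = 1 + Ce^(-2x)
Applying y(0) = 2: C = 2 - 1 = 1
Particular solution: y = 1 + e^(-2x)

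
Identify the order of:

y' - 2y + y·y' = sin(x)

The order is 1 (highest derivative is of order 1).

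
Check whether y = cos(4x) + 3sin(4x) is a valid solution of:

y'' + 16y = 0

Verification:
y'' = -16cos(4x) - 48sin(4x)
y'' + 16y = 0 ✓

Yes, it is a solution.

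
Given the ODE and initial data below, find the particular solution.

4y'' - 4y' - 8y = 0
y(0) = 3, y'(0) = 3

General solution: y = C₁e^(2x) + C₂e^(-x)
Applying ICs: C₁ = 2, C₂ = 1
Particular solution: y = 2e^(2x) + e^(-x)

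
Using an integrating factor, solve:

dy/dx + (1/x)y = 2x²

Using integrating factor method:

General solution: y = (1/2)x^3 + C/x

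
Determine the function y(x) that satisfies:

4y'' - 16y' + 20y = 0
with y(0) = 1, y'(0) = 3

General solution: y = e^(2x)(C₁cos(x) + C₂sin(x))
Complex roots r = 2 ± i
Applying ICs: C₁ = 1, C₂ = 1
Particular solution: y = e^(2x)(cos(x) + sin(x))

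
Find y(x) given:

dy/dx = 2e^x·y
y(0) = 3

General solution: y = Ce^(2e^x)
Applying IC y(0) = 3:
Particular solution: y = 3e^(2(e^x - 1))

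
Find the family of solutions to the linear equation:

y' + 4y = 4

Using integrating factor method:

General solution: y = 1 + Ce^(-4x)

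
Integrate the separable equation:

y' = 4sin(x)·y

Separating variables and integrating:
ln|y| = -4cos(x) + C

General solution: y = Ce^(-4cos(x))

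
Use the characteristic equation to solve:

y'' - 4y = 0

Characteristic equation: r² - 4 = 0
Roots: r = 2, -2 (distinct real)
General solution: y = C₁e^(2x) + C₂e^(-2x)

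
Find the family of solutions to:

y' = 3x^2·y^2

Separating variables and integrating:
-1/y = x^3 + C

General solution: y^-1 = -x^3 + C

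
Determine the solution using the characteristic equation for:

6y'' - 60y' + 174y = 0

Characteristic equation: 6r² - 60r + 174 = 0
Divide by 6: r² - 10r + 29 = 0
Roots: r = 5 ± 2i (complex conjugates)
General solution: y = e^(5x)(C₁cos(2x) + C₂sin(2x))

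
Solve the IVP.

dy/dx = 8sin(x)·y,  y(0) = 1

General solution: y = Ce^(-8cos(x))
Applying IC y(0) = 1:
Particular solution: y = e^(8(1-cos(x)))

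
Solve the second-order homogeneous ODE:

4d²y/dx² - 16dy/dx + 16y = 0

Characteristic equation: 4r² - 16r + 16 = 0
Divide by 4: r² - 4r + 4 = 0
Factored: (r - 2)² = 0
Repeated root: r = 2
General solution: y = (C₁ + C₂x)e^(2x)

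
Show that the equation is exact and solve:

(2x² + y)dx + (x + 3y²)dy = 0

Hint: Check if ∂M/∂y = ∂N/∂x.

Verify exactness: ∂M/∂y = ∂N/∂x ✓
Find F(x,y) such that ∂F/∂x = M, ∂F/∂y = N
Solution: 2x³/3 + xy + y³ = C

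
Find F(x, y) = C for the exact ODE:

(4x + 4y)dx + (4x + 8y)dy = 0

Verify exactness: ∂M/∂y = ∂N/∂x ✓
Find F(x,y) such that ∂F/∂x = M, ∂F/∂y = N
Solution: 2x² + 4xy + 4y² = C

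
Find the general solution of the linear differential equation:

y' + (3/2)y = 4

Using integrating factor method:

General solution: y = 8/3 + Ce^(-3x/2)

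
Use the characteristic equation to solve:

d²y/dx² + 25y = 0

Characteristic equation: r² + 25 = 0
Roots: r = ±5i (complex conjugates)
General solution: y = C₁cos(5x) + C₂sin(5x)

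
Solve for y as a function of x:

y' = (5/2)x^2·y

Separating variables and integrating:
ln|y| = 5x^3/6 + C

General solution: y = Ce^(5x^3/6)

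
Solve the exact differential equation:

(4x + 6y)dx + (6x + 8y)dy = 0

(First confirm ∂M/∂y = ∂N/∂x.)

Verify exactness: ∂M/∂y = ∂N/∂x ✓
Find F(x,y) such that ∂F/∂x = M, ∂F/∂y = N
Solution: 2x² + 6xy + 4y² = C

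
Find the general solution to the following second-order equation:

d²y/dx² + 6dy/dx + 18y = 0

Characteristic equation: r² + 6r + 18 = 0
Roots: r = -3 ± 3i (complex conjugates)
General solution: y = e^(-3x)(C₁cos(3x) + C₂sin(3x))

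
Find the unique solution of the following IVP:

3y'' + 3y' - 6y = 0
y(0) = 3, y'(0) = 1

General solution: y = C₁e^x + C₂e^(-2x)
Applying ICs: C₁ = 7/3, C₂ = 2/3
Particular solution: y = (7/3)e^x + (2/3)e^(-2x)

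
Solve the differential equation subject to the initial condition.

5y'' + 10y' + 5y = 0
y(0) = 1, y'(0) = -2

General solution: y = (C₁ + C₂x)e^(-x)
Repeated root r = -1
Applying ICs: C₁ = 1, C₂ = -1
Particular solution: y = (1 - x)e^(-x)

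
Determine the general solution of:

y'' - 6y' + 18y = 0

Characteristic equation: r² - 6r + 18 = 0
Roots: r = 3 ± 3i (complex conjugates)
General solution: y = e^(3x)(C₁cos(3x) + C₂sin(3x))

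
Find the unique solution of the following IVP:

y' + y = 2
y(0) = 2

General solution: y = 2 + Ce^(-x)
Applying y(0) = 2: C = 2 - 2 = 0
Particular solution: y = 2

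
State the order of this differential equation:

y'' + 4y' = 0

The order is 2 (highest derivative is of order 2).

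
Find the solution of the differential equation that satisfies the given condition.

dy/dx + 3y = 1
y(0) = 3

General solution: y = 1/3 + Ce^(-3x)
Applying y(0) = 3: C = 3 - 1/3 = 8/3
Particular solution: y = 1/3 + (8/3)e^(-3x)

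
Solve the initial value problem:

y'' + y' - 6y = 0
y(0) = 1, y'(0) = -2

General solution: y = C₁e^(2x) + C₂e^(-3x)
Applying ICs: C₁ = 1/5, C₂ = 4/5
Particular solution: y = (1/5)e^(2x) + (4/5)e^(-3x)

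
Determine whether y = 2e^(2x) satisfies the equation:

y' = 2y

Verification:
y = 2e^(2x)
y' = 4e^(2x)
2y = 4e^(2x)
y' = 2y ✓

Yes, it is a solution.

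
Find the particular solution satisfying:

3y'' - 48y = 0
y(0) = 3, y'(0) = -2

General solution: y = C₁e^(4x) + C₂e^(-4x)
Applying ICs: C₁ = 5/4, C₂ = 7/4
Particular solution: y = (5/4)e^(4x) + (7/4)e^(-4x)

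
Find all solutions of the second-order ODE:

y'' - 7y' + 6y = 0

Characteristic equation: r² - 7r + 6 = 0
Roots: r = 6, 1 (distinct real)
General solution: y = C₁e^(6x) + C₂e^x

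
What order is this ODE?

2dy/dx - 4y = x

The order is 1 (highest derivative is of order 1).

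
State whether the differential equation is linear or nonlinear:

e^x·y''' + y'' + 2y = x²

Linear (y and its derivatives appear to the first power only, no products of y terms)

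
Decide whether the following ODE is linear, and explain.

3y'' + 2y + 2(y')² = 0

Nonlinear ((y')² term)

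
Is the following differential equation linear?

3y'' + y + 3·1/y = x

No. Nonlinear (1/y term)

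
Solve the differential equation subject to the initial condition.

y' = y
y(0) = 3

General solution: y = Ce^x
Applying IC y(0) = 3:
Particular solution: y = 3e^x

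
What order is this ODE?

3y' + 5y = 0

The order is 1 (highest derivative is of order 1).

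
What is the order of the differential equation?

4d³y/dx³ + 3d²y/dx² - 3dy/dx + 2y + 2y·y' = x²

The order is 3 (highest derivative is of order 3).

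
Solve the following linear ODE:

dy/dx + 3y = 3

Using integrating factor method:

General solution: y = 1 + Ce^(-3x)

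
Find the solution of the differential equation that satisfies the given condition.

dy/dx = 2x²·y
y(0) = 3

General solution: y = Ce^(2x³/3)
Applying IC y(0) = 3:
Particular solution: y = 3e^(2x³/3)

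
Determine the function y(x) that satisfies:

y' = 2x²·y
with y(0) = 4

General solution: y = Ce^(2x³/3)
Applying IC y(0) = 4:
Particular solution: y = 4e^(2x³/3)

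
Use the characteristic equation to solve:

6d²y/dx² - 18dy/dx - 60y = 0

Characteristic equation: 6r² - 18r - 60 = 0
Divide by 6: r² - 3r - 10 = 0
Roots: r = 5, -2 (distinct real)
General solution: y = C₁e^(5x) + C₂e^(-2x)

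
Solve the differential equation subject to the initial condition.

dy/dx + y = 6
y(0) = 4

General solution: y = 6 + Ce^(-x)
Applying y(0) = 4: C = 4 - 6 = -2
Particular solution: y = 6 - 2e^(-x)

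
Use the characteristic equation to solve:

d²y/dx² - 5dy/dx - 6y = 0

Characteristic equation: r² - 5r - 6 = 0
Roots: r = 6, -1 (distinct real)
General solution: y = C₁e^(6x) + C₂e^(-x)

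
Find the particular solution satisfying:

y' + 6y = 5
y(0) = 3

General solution: y = 5/6 + Ce^(-6x)
Applying y(0) = 3: C = 3 - 5/6 = 13/6
Particular solution: y = 5/6 + (13/6)e^(-6x)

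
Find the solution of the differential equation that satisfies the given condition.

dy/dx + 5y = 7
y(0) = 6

General solution: y = 7/5 + Ce^(-5x)
Applying y(0) = 6: C = 6 - 7/5 = 23/5
Particular solution: y = 7/5 + (23/5)e^(-5x)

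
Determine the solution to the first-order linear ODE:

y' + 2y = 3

Using integrating factor method:

General solution: y = 3/2 + Ce^(-2x)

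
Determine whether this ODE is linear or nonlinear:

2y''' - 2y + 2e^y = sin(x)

Nonlinear (e^y is nonlinear in y)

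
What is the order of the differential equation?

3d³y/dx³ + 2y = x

The order is 3 (highest derivative is of order 3).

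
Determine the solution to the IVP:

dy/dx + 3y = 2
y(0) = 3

General solution: y = 2/3 + Ce^(-3x)
Applying y(0) = 3: C = 3 - 2/3 = 7/3
Particular solution: y = 2/3 + (7/3)e^(-3x)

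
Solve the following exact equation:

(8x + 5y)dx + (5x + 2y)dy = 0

Verify exactness: ∂M/∂y = ∂N/∂x ✓
Find F(x,y) such that ∂F/∂x = M, ∂F/∂y = N
Solution: 4x² + 5xy + y² = C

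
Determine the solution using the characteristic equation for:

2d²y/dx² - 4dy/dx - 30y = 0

Characteristic equation: 2r² - 4r - 30 = 0
Divide by 2: r² - 2r - 15 = 0
Roots: r = 5, -3 (distinct real)
General solution: y = C₁e^(5x) + C₂e^(-3x)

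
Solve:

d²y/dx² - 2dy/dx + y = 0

Characteristic equation: r² - 2r + 1 = 0
Factored: (r - 1)² = 0
Repeated root: r = 1
General solution: y = (C₁ + C₂x)e^x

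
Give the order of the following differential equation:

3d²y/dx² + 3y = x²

The order is 2 (highest derivative is of order 2).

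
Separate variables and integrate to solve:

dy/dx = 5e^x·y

Separating variables and integrating:
ln|y| = 5e^x + C

General solution: y = Ce^(5e^x)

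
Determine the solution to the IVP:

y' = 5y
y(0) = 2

General solution: y = Ce^(5x)
Applying IC y(0) = 2:
Particular solution: y = 2e^(5x)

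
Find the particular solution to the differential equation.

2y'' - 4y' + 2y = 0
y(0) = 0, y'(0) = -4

General solution: y = (C₁ + C₂x)e^x
Repeated root r = 1
Applying ICs: C₁ = 0, C₂ = -4
Particular solution: y = -4xe^x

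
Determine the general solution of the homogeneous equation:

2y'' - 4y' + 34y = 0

Characteristic equation: 2r² - 4r + 34 = 0
Divide by 2: r² - 2r + 17 = 0
Roots: r = 1 ± 4i (complex conjugates)
General solution: y = e^x(C₁cos(4x) + C₂sin(4x))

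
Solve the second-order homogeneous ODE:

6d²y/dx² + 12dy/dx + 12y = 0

Characteristic equation: 6r² + 12r + 12 = 0
Divide by 6: r² + 2r + 2 = 0
Roots: r = -1 ± i (complex conjugates)
General solution: y = e^(-x)(C₁cos(x) + C₂sin(x))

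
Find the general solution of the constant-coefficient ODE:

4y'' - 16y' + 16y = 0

Characteristic equation: 4r² - 16r + 16 = 0
Divide by 4: r² - 4r + 4 = 0
Factored: (r - 2)² = 0
Repeated root: r = 2
General solution: y = (C₁ + C₂x)e^(2x)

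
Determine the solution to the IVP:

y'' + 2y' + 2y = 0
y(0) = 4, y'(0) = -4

General solution: y = e^(-x)(C₁cos(x) + C₂sin(x))
Complex roots r = -1 ± i
Applying ICs: C₁ = 4, C₂ = 0
Particular solution: y = e^(-x)(4cos(x))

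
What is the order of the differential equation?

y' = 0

The order is 1 (highest derivative is of order 1).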